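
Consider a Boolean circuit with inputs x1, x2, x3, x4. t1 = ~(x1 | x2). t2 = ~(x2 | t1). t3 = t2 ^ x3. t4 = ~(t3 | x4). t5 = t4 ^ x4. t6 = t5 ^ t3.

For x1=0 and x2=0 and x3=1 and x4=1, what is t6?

0

t1 = ~(0 | 0) = 1
t2 = ~(0 | 1) = 0
t3 = 0 ^ 1 = 1
t4 = ~(1 | 1) = 0
t5 = 0 ^ 1 = 1
t6 = 1 ^ 1 = 0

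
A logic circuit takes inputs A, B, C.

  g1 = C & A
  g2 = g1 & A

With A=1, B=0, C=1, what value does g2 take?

g1 = 1 & 1 = 1
g2 = 1 & 1 = 1

1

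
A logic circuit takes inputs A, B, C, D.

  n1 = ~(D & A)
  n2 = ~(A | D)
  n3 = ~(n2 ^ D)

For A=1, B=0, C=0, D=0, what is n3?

1

n2 = ~(1 | 0) = 0
n3 = ~(0 ^ 0) = 1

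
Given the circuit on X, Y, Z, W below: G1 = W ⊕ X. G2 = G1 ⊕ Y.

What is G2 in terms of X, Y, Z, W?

(W ⊕ X) ⊕ Y

G1 = W ⊕ X
G2 = G1 ⊕ Y = (W ⊕ X) ⊕ Y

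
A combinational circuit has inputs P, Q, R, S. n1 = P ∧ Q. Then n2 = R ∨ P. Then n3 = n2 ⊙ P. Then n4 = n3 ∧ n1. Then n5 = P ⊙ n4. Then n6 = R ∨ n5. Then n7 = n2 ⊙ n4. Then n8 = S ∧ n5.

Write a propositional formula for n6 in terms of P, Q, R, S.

n1 = P ∧ Q
n2 = R ∨ P
n3 = n2 ⊙ P = (R ∨ P) ⊙ P
n4 = n3 ∧ n1 = ((R ∨ P) ⊙ P) ∧ (P ∧ Q)
n5 = P ⊙ n4 = P ⊙ (((R ∨ P) ⊙ P) ∧ (P ∧ Q))
n6 = R ∨ n5 = R ∨ (P ⊙ (((R ∨ P) ⊙ P) ∧ (P ∧ Q)))

R ∨ (P ⊙ (((R ∨ P) ⊙ P) ∧ (P ∧ Q)))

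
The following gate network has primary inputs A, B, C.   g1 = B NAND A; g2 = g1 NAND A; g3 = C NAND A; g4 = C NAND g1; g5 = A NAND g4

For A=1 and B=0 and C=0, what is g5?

g1 = 0 NAND 1 = 1
g4 = 0 NAND 1 = 1
g5 = 1 NAND 1 = 0

0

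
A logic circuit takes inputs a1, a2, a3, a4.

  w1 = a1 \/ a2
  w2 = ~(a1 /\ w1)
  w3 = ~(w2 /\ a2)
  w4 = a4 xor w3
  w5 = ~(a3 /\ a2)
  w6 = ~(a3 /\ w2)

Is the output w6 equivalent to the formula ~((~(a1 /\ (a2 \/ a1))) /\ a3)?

w1 = a1 \/ a2
w2 = ~(a1 /\ w1) = ~(a1 /\ (a1 \/ a2))
w6 = ~(a3 /\ w2) = ~(a3 /\ (~(a1 /\ (a1 \/ a2))))
At a1=0, a2=0, a3=1, a4=0: circuit gives 0, formula gives 0.
At a1=0, a2=0, a3=0, a4=0: circuit gives 1, formula gives 1.
Agrees on all 16 inputs.

Yes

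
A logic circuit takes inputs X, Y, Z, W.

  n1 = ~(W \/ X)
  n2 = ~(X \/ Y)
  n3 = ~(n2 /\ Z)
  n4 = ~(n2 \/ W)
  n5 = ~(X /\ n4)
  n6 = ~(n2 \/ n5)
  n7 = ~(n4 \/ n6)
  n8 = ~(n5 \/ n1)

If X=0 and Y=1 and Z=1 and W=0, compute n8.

n1 = ~(0 \/ 0) = 1
n2 = ~(0 \/ 1) = 0
n4 = ~(0 \/ 0) = 1
n5 = ~(0 /\ 1) = 1
n8 = ~(1 \/ 1) = 0

0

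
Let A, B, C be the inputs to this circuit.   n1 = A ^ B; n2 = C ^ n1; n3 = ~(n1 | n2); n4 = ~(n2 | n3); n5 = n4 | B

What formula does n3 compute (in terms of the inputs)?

n1 = A ^ B
n2 = C ^ n1 = C ^ (A ^ B)
n3 = ~(n1 | n2) = ~((A ^ B) | (C ^ (A ^ B)))

~((A ^ B) | (C ^ (A ^ B)))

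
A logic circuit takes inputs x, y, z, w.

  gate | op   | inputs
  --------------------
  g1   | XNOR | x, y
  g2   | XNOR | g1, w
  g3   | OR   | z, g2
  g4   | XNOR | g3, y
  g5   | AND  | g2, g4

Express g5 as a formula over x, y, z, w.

((x XNOR y) XNOR w) AND ((z OR ((x XNOR y) XNOR w)) XNOR y)

g1 = x XNOR y
g2 = g1 XNOR w = (x XNOR y) XNOR w
g3 = z OR g2 = z OR ((x XNOR y) XNOR w)
g4 = g3 XNOR y = (z OR ((x XNOR y) XNOR w)) XNOR y
g5 = g2 AND g4 = ((x XNOR y) XNOR w) AND ((z OR ((x XNOR y) XNOR w)) XNOR y)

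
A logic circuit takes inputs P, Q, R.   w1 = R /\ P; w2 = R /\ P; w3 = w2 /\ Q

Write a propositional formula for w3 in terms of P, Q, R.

(R /\ P) /\ Q

w2 = R /\ P
w3 = w2 /\ Q = (R /\ P) /\ Q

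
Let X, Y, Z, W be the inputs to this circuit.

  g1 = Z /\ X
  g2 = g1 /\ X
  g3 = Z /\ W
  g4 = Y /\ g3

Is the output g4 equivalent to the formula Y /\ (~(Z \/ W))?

No

g3 = Z /\ W
g4 = Y /\ g3 = Y /\ (Z /\ W)
At X=0, Y=1, Z=0, W=0: circuit gives 0, formula gives 1.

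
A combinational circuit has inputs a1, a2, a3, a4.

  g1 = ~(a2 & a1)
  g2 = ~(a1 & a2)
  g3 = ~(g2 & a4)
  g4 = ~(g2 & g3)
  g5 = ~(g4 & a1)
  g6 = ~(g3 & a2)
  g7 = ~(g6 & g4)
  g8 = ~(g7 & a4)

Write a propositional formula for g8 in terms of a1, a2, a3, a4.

g2 = ~(a1 & a2)
g3 = ~(g2 & a4) = ~((~(a1 & a2)) & a4)
g4 = ~(g2 & g3) = ~((~(a1 & a2)) & (~((~(a1 & a2)) & a4)))
g6 = ~(g3 & a2) = ~((~((~(a1 & a2)) & a4)) & a2)
g7 = ~(g6 & g4) = ~((~((~((~(a1 & a2)) & a4)) & a2)) & (~((~(a1 & a2)) & (~((~(a1 & a2)) & a4)))))
g8 = ~(g7 & a4) = ~((~((~((~((~(a1 & a2)) & a4)) & a2)) & (~((~(a1 & a2)) & (~((~(a1 & a2)) & a4)))))) & a4)

~((~((~((~((~(a1 & a2)) & a4)) & a2)) & (~((~(a1 & a2)) & (~((~(a1 & a2)) & a4)))))) & a4)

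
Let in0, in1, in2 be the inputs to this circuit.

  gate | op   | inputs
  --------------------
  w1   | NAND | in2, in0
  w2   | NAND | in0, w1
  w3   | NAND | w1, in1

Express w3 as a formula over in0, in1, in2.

w1 = in2 NAND in0
w3 = w1 NAND in1 = (in2 NAND in0) NAND in1

(in2 NAND in0) NAND in1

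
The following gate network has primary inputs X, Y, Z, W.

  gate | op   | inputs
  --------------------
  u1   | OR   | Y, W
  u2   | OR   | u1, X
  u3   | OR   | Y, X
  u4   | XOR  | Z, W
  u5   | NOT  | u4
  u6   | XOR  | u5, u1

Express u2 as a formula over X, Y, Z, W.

u1 = Y OR W
u2 = u1 OR X = (Y OR W) OR X

(Y OR W) OR X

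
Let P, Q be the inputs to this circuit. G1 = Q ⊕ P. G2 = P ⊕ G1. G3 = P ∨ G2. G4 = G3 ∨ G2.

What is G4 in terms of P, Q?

G1 = Q ⊕ P
G2 = P ⊕ G1 = P ⊕ (Q ⊕ P)
G3 = P ∨ G2 = P ∨ (P ⊕ (Q ⊕ P))
G4 = G3 ∨ G2 = (P ∨ (P ⊕ (Q ⊕ P))) ∨ (P ⊕ (Q ⊕ P))

(P ∨ (P ⊕ (Q ⊕ P))) ∨ (P ⊕ (Q ⊕ P))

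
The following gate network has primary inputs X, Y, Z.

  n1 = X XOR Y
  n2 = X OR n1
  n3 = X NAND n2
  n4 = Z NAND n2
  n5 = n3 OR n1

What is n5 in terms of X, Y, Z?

(X NAND (X OR (X XOR Y))) OR (X XOR Y)

n1 = X XOR Y
n2 = X OR n1 = X OR (X XOR Y)
n3 = X NAND n2 = X NAND (X OR (X XOR Y))
n5 = n3 OR n1 = (X NAND (X OR (X XOR Y))) OR (X XOR Y)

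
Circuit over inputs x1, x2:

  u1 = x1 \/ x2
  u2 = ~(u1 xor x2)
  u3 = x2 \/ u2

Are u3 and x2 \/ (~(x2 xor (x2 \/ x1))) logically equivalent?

Yes

u1 = x1 \/ x2
u2 = ~(u1 xor x2) = ~((x1 \/ x2) xor x2)
u3 = x2 \/ u2 = x2 \/ (~((x1 \/ x2) xor x2))
At x1=1, x2=0: circuit gives 0, formula gives 0.
At x1=0, x2=0: circuit gives 1, formula gives 1.
Agrees on all 4 inputs.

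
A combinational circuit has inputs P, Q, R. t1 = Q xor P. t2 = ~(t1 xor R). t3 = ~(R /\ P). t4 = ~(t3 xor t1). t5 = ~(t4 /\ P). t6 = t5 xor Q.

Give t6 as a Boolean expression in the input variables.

(~((~((~(R /\ P)) xor (Q xor P))) /\ P)) xor Q

t1 = Q xor P
t3 = ~(R /\ P)
t4 = ~(t3 xor t1) = ~((~(R /\ P)) xor (Q xor P))
t5 = ~(t4 /\ P) = ~((~((~(R /\ P)) xor (Q xor P))) /\ P)
t6 = t5 xor Q = (~((~((~(R /\ P)) xor (Q xor P))) /\ P)) xor Q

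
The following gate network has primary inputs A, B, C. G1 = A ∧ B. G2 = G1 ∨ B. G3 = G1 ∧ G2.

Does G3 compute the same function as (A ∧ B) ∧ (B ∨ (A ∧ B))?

Yes

G1 = A ∧ B
G2 = G1 ∨ B = (A ∧ B) ∨ B
G3 = G1 ∧ G2 = (A ∧ B) ∧ ((A ∧ B) ∨ B)
At A=0, B=0, C=0: circuit gives 0, formula gives 0.
At A=1, B=1, C=0: circuit gives 1, formula gives 1.
Agrees on all 8 inputs.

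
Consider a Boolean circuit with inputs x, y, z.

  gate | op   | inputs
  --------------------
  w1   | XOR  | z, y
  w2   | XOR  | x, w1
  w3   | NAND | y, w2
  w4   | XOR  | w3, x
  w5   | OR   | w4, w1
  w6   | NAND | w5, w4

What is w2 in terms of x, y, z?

x XOR (z XOR y)

w1 = z XOR y
w2 = x XOR w1 = x XOR (z XOR y)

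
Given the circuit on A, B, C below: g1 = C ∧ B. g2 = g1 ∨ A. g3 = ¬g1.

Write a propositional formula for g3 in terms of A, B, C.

¬(C ∧ B)

g1 = C ∧ B
g3 = ¬g1 = ¬(C ∧ B)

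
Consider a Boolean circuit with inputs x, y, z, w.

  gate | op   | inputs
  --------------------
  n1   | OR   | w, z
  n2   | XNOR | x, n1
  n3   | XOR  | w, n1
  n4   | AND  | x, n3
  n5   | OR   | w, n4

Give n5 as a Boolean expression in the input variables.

n1 = w OR z
n3 = w XOR n1 = w XOR (w OR z)
n4 = x AND n3 = x AND (w XOR (w OR z))
n5 = w OR n4 = w OR (x AND (w XOR (w OR z)))

w OR (x AND (w XOR (w OR z)))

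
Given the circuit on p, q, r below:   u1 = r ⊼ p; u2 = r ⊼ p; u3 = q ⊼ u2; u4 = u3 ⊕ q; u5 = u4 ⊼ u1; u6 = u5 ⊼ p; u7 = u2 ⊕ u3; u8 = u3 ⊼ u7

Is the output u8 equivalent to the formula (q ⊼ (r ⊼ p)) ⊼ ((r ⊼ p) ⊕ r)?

No

u2 = r ⊼ p
u3 = q ⊼ u2 = q ⊼ (r ⊼ p)
u7 = u2 ⊕ u3 = (r ⊼ p) ⊕ (q ⊼ (r ⊼ p))
u8 = u3 ⊼ u7 = (q ⊼ (r ⊼ p)) ⊼ ((r ⊼ p) ⊕ (q ⊼ (r ⊼ p)))
At p=0, q=0, r=0: circuit gives 1, formula gives 0.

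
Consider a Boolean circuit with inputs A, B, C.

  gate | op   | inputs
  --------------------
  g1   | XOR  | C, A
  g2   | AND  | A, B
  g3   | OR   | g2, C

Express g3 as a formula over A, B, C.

(A AND B) OR C

g2 = A AND B
g3 = g2 OR C = (A AND B) OR C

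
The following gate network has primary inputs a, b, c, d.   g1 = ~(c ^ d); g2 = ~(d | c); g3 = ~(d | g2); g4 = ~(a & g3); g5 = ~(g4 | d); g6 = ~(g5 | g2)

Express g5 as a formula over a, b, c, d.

~((~(a & (~(d | (~(d | c)))))) | d)

g2 = ~(d | c)
g3 = ~(d | g2) = ~(d | (~(d | c)))
g4 = ~(a & g3) = ~(a & (~(d | (~(d | c)))))
g5 = ~(g4 | d) = ~((~(a & (~(d | (~(d | c)))))) | d)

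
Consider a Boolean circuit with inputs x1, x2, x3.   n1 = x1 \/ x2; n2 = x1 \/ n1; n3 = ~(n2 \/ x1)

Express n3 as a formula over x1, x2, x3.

n1 = x1 \/ x2
n2 = x1 \/ n1 = x1 \/ (x1 \/ x2)
n3 = ~(n2 \/ x1) = ~((x1 \/ (x1 \/ x2)) \/ x1)

~((x1 \/ (x1 \/ x2)) \/ x1)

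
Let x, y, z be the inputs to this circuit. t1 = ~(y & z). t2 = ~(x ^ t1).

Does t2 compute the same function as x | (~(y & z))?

No

t1 = ~(y & z)
t2 = ~(x ^ t1) = ~(x ^ (~(y & z)))
At x=0, y=0, z=0: circuit gives 0, formula gives 1.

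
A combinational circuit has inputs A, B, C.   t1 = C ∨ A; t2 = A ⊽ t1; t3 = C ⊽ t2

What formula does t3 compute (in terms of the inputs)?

C ⊽ (A ⊽ (C ∨ A))

t1 = C ∨ A
t2 = A ⊽ t1 = A ⊽ (C ∨ A)
t3 = C ⊽ t2 = C ⊽ (A ⊽ (C ∨ A))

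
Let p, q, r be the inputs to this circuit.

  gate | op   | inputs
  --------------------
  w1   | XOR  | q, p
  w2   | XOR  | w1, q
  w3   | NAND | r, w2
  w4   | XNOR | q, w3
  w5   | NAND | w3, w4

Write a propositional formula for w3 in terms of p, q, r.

r NAND ((q XOR p) XOR q)

w1 = q XOR p
w2 = w1 XOR q = (q XOR p) XOR q
w3 = r NAND w2 = r NAND ((q XOR p) XOR q)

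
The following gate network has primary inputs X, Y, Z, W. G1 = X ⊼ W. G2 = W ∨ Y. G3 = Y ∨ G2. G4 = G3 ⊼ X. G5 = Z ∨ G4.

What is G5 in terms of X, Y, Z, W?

Z ∨ ((Y ∨ (W ∨ Y)) ⊼ X)

G2 = W ∨ Y
G3 = Y ∨ G2 = Y ∨ (W ∨ Y)
G4 = G3 ⊼ X = (Y ∨ (W ∨ Y)) ⊼ X
G5 = Z ∨ G4 = Z ∨ ((Y ∨ (W ∨ Y)) ⊼ X)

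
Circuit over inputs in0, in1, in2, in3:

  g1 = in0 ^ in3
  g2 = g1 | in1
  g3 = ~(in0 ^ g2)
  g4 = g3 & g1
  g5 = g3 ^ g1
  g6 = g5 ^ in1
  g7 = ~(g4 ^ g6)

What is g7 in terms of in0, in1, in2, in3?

g1 = in0 ^ in3
g2 = g1 | in1 = (in0 ^ in3) | in1
g3 = ~(in0 ^ g2) = ~(in0 ^ ((in0 ^ in3) | in1))
g4 = g3 & g1 = (~(in0 ^ ((in0 ^ in3) | in1))) & (in0 ^ in3)
g5 = g3 ^ g1 = (~(in0 ^ ((in0 ^ in3) | in1))) ^ (in0 ^ in3)
g6 = g5 ^ in1 = ((~(in0 ^ ((in0 ^ in3) | in1))) ^ (in0 ^ in3)) ^ in1
g7 = ~(g4 ^ g6) = ~(((~(in0 ^ ((in0 ^ in3) | in1))) & (in0 ^ in3)) ^ (((~(in0 ^ ((in0 ^ in3) | in1))) ^ (in0 ^ in3)) ^ in1))

~(((~(in0 ^ ((in0 ^ in3) | in1))) & (in0 ^ in3)) ^ (((~(in0 ^ ((in0 ^ in3) | in1))) ^ (in0 ^ in3)) ^ in1))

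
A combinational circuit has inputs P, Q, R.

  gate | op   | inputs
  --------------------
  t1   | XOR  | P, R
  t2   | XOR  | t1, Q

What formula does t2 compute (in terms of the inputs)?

(P XOR R) XOR Q

t1 = P XOR R
t2 = t1 XOR Q = (P XOR R) XOR Q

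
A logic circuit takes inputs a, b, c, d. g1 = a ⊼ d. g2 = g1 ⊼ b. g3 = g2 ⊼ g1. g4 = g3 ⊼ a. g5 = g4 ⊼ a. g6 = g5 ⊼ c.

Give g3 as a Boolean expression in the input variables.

((a ⊼ d) ⊼ b) ⊼ (a ⊼ d)

g1 = a ⊼ d
g2 = g1 ⊼ b = (a ⊼ d) ⊼ b
g3 = g2 ⊼ g1 = ((a ⊼ d) ⊼ b) ⊼ (a ⊼ d)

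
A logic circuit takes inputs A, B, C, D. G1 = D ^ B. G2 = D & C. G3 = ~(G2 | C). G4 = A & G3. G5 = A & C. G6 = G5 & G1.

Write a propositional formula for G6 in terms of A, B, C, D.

(A & C) & (D ^ B)

G1 = D ^ B
G5 = A & C
G6 = G5 & G1 = (A & C) & (D ^ B)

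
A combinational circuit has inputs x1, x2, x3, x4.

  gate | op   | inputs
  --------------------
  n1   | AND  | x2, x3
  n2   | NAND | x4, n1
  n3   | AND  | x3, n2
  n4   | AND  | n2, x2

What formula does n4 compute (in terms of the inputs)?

n1 = x2 AND x3
n2 = x4 NAND n1 = x4 NAND (x2 AND x3)
n4 = n2 AND x2 = (x4 NAND (x2 AND x3)) AND x2

(x4 NAND (x2 AND x3)) AND x2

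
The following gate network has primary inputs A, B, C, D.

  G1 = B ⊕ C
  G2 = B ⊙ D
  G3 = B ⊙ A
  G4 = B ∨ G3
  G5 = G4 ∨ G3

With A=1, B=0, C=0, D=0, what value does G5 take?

G3 = 0 ⊙ 1 = 0
G4 = 0 ∨ 0 = 0
G5 = 0 ∨ 0 = 0

0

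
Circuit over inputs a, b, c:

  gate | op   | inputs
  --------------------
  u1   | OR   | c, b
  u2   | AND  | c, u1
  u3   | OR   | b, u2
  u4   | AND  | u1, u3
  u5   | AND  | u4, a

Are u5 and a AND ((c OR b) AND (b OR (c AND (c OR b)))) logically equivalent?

Yes

u1 = c OR b
u2 = c AND u1 = c AND (c OR b)
u3 = b OR u2 = b OR (c AND (c OR b))
u4 = u1 AND u3 = (c OR b) AND (b OR (c AND (c OR b)))
u5 = u4 AND a = ((c OR b) AND (b OR (c AND (c OR b)))) AND a
At a=0, b=0, c=0: circuit gives 0, formula gives 0.
At a=1, b=0, c=1: circuit gives 1, formula gives 1.
Agrees on all 8 inputs.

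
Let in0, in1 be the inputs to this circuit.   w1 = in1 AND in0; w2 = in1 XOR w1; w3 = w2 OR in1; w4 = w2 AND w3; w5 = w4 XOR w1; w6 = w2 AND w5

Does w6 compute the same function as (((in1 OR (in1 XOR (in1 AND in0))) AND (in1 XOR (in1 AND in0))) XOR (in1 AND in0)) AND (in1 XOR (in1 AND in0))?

w1 = in1 AND in0
w2 = in1 XOR w1 = in1 XOR (in1 AND in0)
w3 = w2 OR in1 = (in1 XOR (in1 AND in0)) OR in1
w4 = w2 AND w3 = (in1 XOR (in1 AND in0)) AND ((in1 XOR (in1 AND in0)) OR in1)
w5 = w4 XOR w1 = ((in1 XOR (in1 AND in0)) AND ((in1 XOR (in1 AND in0)) OR in1)) XOR (in1 AND in0)
w6 = w2 AND w5 = (in1 XOR (in1 AND in0)) AND (((in1 XOR (in1 AND in0)) AND ((in1 XOR (in1 AND in0)) OR in1)) XOR (in1 AND in0))
At in0=0, in1=0: circuit gives 0, formula gives 0.
At in0=0, in1=1: circuit gives 1, formula gives 1.
Agrees on all 4 inputs.

Yes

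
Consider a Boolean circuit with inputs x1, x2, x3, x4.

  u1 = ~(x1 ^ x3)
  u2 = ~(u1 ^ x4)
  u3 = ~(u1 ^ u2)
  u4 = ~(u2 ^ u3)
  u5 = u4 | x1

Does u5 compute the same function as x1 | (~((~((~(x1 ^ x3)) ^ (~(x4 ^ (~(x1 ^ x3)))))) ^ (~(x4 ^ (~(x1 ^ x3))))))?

u1 = ~(x1 ^ x3)
u2 = ~(u1 ^ x4) = ~((~(x1 ^ x3)) ^ x4)
u3 = ~(u1 ^ u2) = ~((~(x1 ^ x3)) ^ (~((~(x1 ^ x3)) ^ x4)))
u4 = ~(u2 ^ u3) = ~((~((~(x1 ^ x3)) ^ x4)) ^ (~((~(x1 ^ x3)) ^ (~((~(x1 ^ x3)) ^ x4)))))
u5 = u4 | x1 = (~((~((~(x1 ^ x3)) ^ x4)) ^ (~((~(x1 ^ x3)) ^ (~((~(x1 ^ x3)) ^ x4)))))) | x1
At x1=0, x2=0, x3=1, x4=0: circuit gives 0, formula gives 0.
At x1=0, x2=0, x3=0, x4=0: circuit gives 1, formula gives 1.
Agrees on all 16 inputs.

Yes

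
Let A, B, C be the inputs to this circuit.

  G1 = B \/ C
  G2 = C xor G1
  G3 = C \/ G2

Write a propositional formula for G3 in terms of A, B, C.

C \/ (C xor (B \/ C))

G1 = B \/ C
G2 = C xor G1 = C xor (B \/ C)
G3 = C \/ G2 = C \/ (C xor (B \/ C))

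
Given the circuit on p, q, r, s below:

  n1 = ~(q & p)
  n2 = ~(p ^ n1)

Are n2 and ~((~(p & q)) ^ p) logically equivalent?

n1 = ~(q & p)
n2 = ~(p ^ n1) = ~(p ^ (~(q & p)))
At p=0, q=0, r=0, s=0: circuit gives 0, formula gives 0.
At p=1, q=0, r=0, s=0: circuit gives 1, formula gives 1.
Agrees on all 16 inputs.

Yes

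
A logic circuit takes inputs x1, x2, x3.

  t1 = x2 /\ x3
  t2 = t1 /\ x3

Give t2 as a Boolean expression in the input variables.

t1 = x2 /\ x3
t2 = t1 /\ x3 = (x2 /\ x3) /\ x3

(x2 /\ x3) /\ x3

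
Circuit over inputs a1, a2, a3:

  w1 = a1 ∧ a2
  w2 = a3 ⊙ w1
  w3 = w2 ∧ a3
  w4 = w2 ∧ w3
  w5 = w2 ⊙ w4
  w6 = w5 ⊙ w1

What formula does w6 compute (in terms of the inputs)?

w1 = a1 ∧ a2
w2 = a3 ⊙ w1 = a3 ⊙ (a1 ∧ a2)
w3 = w2 ∧ a3 = (a3 ⊙ (a1 ∧ a2)) ∧ a3
w4 = w2 ∧ w3 = (a3 ⊙ (a1 ∧ a2)) ∧ ((a3 ⊙ (a1 ∧ a2)) ∧ a3)
w5 = w2 ⊙ w4 = (a3 ⊙ (a1 ∧ a2)) ⊙ ((a3 ⊙ (a1 ∧ a2)) ∧ ((a3 ⊙ (a1 ∧ a2)) ∧ a3))
w6 = w5 ⊙ w1 = ((a3 ⊙ (a1 ∧ a2)) ⊙ ((a3 ⊙ (a1 ∧ a2)) ∧ ((a3 ⊙ (a1 ∧ a2)) ∧ a3))) ⊙ (a1 ∧ a2)

((a3 ⊙ (a1 ∧ a2)) ⊙ ((a3 ⊙ (a1 ∧ a2)) ∧ ((a3 ⊙ (a1 ∧ a2)) ∧ a3))) ⊙ (a1 ∧ a2)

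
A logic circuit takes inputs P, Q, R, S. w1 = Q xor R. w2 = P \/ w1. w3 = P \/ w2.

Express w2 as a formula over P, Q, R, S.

P \/ (Q xor R)

w1 = Q xor R
w2 = P \/ w1 = P \/ (Q xor R)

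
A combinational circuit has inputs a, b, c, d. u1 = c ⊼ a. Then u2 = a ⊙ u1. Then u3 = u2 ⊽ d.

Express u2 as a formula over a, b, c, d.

u1 = c ⊼ a
u2 = a ⊙ u1 = a ⊙ (c ⊼ a)

a ⊙ (c ⊼ a)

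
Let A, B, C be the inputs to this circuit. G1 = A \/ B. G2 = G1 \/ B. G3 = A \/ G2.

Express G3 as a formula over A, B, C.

G1 = A \/ B
G2 = G1 \/ B = (A \/ B) \/ B
G3 = A \/ G2 = A \/ ((A \/ B) \/ B)

A \/ ((A \/ B) \/ B)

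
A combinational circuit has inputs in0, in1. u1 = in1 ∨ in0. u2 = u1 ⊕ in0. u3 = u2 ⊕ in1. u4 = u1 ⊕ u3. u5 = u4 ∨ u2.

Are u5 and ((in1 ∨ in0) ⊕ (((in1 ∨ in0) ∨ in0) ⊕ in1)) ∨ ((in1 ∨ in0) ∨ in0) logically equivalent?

No

u1 = in1 ∨ in0
u2 = u1 ⊕ in0 = (in1 ∨ in0) ⊕ in0
u3 = u2 ⊕ in1 = ((in1 ∨ in0) ⊕ in0) ⊕ in1
u4 = u1 ⊕ u3 = (in1 ∨ in0) ⊕ (((in1 ∨ in0) ⊕ in0) ⊕ in1)
u5 = u4 ∨ u2 = ((in1 ∨ in0) ⊕ (((in1 ∨ in0) ⊕ in0) ⊕ in1)) ∨ ((in1 ∨ in0) ⊕ in0)
At in0=1, in1=1: circuit gives 0, formula gives 1.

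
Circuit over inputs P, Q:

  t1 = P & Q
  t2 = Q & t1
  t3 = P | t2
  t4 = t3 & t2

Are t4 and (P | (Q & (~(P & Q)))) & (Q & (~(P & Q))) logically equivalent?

t1 = P & Q
t2 = Q & t1 = Q & (P & Q)
t3 = P | t2 = P | (Q & (P & Q))
t4 = t3 & t2 = (P | (Q & (P & Q))) & (Q & (P & Q))
At P=0, Q=1: circuit gives 0, formula gives 1.

No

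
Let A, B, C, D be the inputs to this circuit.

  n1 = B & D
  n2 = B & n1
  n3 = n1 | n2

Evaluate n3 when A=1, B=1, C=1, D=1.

1

n1 = 1 & 1 = 1
n2 = 1 & 1 = 1
n3 = 1 | 1 = 1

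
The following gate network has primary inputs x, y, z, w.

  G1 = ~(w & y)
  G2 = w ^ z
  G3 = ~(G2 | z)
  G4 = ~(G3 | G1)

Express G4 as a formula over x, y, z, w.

~((~((w ^ z) | z)) | (~(w & y)))

G1 = ~(w & y)
G2 = w ^ z
G3 = ~(G2 | z) = ~((w ^ z) | z)
G4 = ~(G3 | G1) = ~((~((w ^ z) | z)) | (~(w & y)))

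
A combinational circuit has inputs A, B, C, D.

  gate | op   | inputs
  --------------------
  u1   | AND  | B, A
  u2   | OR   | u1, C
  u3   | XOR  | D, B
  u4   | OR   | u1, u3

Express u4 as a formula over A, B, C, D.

(B AND A) OR (D XOR B)

u1 = B AND A
u3 = D XOR B
u4 = u1 OR u3 = (B AND A) OR (D XOR B)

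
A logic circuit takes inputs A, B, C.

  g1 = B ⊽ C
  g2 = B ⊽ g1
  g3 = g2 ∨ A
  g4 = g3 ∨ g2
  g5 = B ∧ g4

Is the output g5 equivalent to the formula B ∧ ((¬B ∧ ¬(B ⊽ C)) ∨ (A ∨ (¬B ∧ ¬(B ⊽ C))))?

Yes

g1 = B ⊽ C
g2 = B ⊽ g1 = B ⊽ (B ⊽ C)
g3 = g2 ∨ A = (B ⊽ (B ⊽ C)) ∨ A
g4 = g3 ∨ g2 = ((B ⊽ (B ⊽ C)) ∨ A) ∨ (B ⊽ (B ⊽ C))
g5 = B ∧ g4 = B ∧ (((B ⊽ (B ⊽ C)) ∨ A) ∨ (B ⊽ (B ⊽ C)))
At A=0, B=0, C=0: circuit gives 0, formula gives 0.
At A=1, B=1, C=0: circuit gives 1, formula gives 1.
Agrees on all 8 inputs.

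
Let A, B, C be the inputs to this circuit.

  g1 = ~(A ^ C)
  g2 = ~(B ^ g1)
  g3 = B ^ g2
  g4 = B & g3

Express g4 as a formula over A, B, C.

B & (B ^ (~(B ^ (~(A ^ C)))))

g1 = ~(A ^ C)
g2 = ~(B ^ g1) = ~(B ^ (~(A ^ C)))
g3 = B ^ g2 = B ^ (~(B ^ (~(A ^ C))))
g4 = B & g3 = B & (B ^ (~(B ^ (~(A ^ C)))))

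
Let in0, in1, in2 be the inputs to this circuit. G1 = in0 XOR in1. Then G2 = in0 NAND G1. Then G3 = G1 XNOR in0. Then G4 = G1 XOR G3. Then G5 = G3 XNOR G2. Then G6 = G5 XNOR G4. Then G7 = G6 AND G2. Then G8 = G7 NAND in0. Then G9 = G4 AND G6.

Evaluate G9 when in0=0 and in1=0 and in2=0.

1

G1 = 0 XOR 0 = 0
G2 = 0 NAND 0 = 1
G3 = 0 XNOR 0 = 1
G4 = 0 XOR 1 = 1
G5 = 1 XNOR 1 = 1
G6 = 1 XNOR 1 = 1
G9 = 1 AND 1 = 1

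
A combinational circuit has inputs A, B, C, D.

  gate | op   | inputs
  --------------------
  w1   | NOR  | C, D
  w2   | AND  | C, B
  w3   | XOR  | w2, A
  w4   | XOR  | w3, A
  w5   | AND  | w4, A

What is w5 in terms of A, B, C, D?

(((C AND B) XOR A) XOR A) AND A

w2 = C AND B
w3 = w2 XOR A = (C AND B) XOR A
w4 = w3 XOR A = ((C AND B) XOR A) XOR A
w5 = w4 AND A = (((C AND B) XOR A) XOR A) AND A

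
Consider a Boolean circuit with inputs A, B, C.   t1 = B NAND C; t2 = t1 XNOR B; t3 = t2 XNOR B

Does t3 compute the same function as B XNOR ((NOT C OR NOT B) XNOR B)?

Yes

t1 = B NAND C
t2 = t1 XNOR B = (B NAND C) XNOR B
t3 = t2 XNOR B = ((B NAND C) XNOR B) XNOR B
At A=0, B=1, C=1: circuit gives 0, formula gives 0.
At A=0, B=0, C=0: circuit gives 1, formula gives 1.
Agrees on all 8 inputs.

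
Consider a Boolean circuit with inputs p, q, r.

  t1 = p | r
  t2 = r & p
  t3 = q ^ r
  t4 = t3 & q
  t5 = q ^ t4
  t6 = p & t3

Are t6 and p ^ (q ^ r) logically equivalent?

t3 = q ^ r
t6 = p & t3 = p & (q ^ r)
At p=0, q=0, r=1: circuit gives 0, formula gives 1.

No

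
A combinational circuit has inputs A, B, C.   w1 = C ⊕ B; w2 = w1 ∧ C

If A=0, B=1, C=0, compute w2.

w1 = 0 ⊕ 1 = 1
w2 = 1 ∧ 0 = 0

0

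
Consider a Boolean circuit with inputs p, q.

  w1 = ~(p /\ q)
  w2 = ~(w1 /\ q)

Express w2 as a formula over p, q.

w1 = ~(p /\ q)
w2 = ~(w1 /\ q) = ~((~(p /\ q)) /\ q)

~((~(p /\ q)) /\ q)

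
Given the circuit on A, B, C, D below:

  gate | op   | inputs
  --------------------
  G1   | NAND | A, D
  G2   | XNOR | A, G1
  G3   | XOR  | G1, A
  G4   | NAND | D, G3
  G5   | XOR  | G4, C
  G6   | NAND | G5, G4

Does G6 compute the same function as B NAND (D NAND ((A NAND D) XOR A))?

G1 = A NAND D
G3 = G1 XOR A = (A NAND D) XOR A
G4 = D NAND G3 = D NAND ((A NAND D) XOR A)
G5 = G4 XOR C = (D NAND ((A NAND D) XOR A)) XOR C
G6 = G5 NAND G4 = ((D NAND ((A NAND D) XOR A)) XOR C) NAND (D NAND ((A NAND D) XOR A))
At A=0, B=0, C=0, D=0: circuit gives 0, formula gives 1.

No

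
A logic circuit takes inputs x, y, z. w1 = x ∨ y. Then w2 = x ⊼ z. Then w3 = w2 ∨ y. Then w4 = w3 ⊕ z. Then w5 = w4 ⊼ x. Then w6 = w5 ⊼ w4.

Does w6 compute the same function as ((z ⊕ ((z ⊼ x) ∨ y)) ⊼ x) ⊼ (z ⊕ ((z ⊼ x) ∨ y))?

Yes

w2 = x ⊼ z
w3 = w2 ∨ y = (x ⊼ z) ∨ y
w4 = w3 ⊕ z = ((x ⊼ z) ∨ y) ⊕ z
w5 = w4 ⊼ x = (((x ⊼ z) ∨ y) ⊕ z) ⊼ x
w6 = w5 ⊼ w4 = ((((x ⊼ z) ∨ y) ⊕ z) ⊼ x) ⊼ (((x ⊼ z) ∨ y) ⊕ z)
At x=0, y=0, z=0: circuit gives 0, formula gives 0.
At x=0, y=0, z=1: circuit gives 1, formula gives 1.
Agrees on all 8 inputs.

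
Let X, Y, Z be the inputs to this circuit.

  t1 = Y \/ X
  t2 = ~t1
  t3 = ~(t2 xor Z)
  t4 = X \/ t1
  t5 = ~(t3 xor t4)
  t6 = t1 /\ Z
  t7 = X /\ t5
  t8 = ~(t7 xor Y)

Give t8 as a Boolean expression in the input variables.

t1 = Y \/ X
t2 = ~t1 = ~(Y \/ X)
t3 = ~(t2 xor Z) = ~(~(Y \/ X) xor Z)
t4 = X \/ t1 = X \/ (Y \/ X)
t5 = ~(t3 xor t4) = ~((~(~(Y \/ X) xor Z)) xor (X \/ (Y \/ X)))
t7 = X /\ t5 = X /\ (~((~(~(Y \/ X) xor Z)) xor (X \/ (Y \/ X))))
t8 = ~(t7 xor Y) = ~((X /\ (~((~(~(Y \/ X) xor Z)) xor (X \/ (Y \/ X))))) xor Y)

~((X /\ (~((~(~(Y \/ X) xor Z)) xor (X \/ (Y \/ X))))) xor Y)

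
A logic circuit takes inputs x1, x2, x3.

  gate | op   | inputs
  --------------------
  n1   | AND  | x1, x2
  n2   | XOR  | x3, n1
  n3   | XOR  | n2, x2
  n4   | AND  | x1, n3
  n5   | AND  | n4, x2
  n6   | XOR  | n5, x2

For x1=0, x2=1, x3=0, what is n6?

n1 = 0 AND 1 = 0
n2 = 0 XOR 0 = 0
n3 = 0 XOR 1 = 1
n4 = 0 AND 1 = 0
n5 = 0 AND 1 = 0
n6 = 0 XOR 1 = 1

1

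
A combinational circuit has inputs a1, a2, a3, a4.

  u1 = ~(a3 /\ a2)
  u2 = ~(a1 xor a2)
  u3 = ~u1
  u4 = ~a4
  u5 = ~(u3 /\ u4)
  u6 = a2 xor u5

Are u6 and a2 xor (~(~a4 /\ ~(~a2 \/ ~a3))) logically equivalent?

Yes

u1 = ~(a3 /\ a2)
u3 = ~u1 = ~(~(a3 /\ a2))
u4 = ~a4
u5 = ~(u3 /\ u4) = ~(~(~(a3 /\ a2)) /\ ~a4)
u6 = a2 xor u5 = a2 xor (~(~(~(a3 /\ a2)) /\ ~a4))
At a1=0, a2=1, a3=0, a4=0: circuit gives 0, formula gives 0.
At a1=0, a2=0, a3=0, a4=0: circuit gives 1, formula gives 1.
Agrees on all 16 inputs.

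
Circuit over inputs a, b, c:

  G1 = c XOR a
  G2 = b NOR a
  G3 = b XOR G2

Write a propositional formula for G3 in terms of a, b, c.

b XOR (b NOR a)

G2 = b NOR a
G3 = b XOR G2 = b XOR (b NOR a)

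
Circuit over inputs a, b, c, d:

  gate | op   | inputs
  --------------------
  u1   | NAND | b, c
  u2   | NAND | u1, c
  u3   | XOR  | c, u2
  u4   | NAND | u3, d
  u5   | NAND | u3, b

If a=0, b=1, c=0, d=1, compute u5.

0

u1 = 1 NAND 0 = 1
u2 = 1 NAND 0 = 1
u3 = 0 XOR 1 = 1
u5 = 1 NAND 1 = 0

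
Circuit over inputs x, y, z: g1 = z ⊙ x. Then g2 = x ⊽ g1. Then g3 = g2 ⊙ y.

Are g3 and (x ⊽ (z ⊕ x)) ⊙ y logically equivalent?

g1 = z ⊙ x
g2 = x ⊽ g1 = x ⊽ (z ⊙ x)
g3 = g2 ⊙ y = (x ⊽ (z ⊙ x)) ⊙ y
At x=0, y=0, z=0: circuit gives 1, formula gives 0.

No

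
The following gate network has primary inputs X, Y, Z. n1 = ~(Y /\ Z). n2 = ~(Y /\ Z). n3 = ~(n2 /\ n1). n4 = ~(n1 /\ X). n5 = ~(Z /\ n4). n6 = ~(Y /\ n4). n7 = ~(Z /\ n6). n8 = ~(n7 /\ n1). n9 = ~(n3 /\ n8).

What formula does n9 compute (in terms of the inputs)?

~((~((~(Y /\ Z)) /\ (~(Y /\ Z)))) /\ (~((~(Z /\ (~(Y /\ (~((~(Y /\ Z)) /\ X)))))) /\ (~(Y /\ Z)))))

n1 = ~(Y /\ Z)
n2 = ~(Y /\ Z)
n3 = ~(n2 /\ n1) = ~((~(Y /\ Z)) /\ (~(Y /\ Z)))
n4 = ~(n1 /\ X) = ~((~(Y /\ Z)) /\ X)
n6 = ~(Y /\ n4) = ~(Y /\ (~((~(Y /\ Z)) /\ X)))
n7 = ~(Z /\ n6) = ~(Z /\ (~(Y /\ (~((~(Y /\ Z)) /\ X)))))
n8 = ~(n7 /\ n1) = ~((~(Z /\ (~(Y /\ (~((~(Y /\ Z)) /\ X)))))) /\ (~(Y /\ Z)))
n9 = ~(n3 /\ n8) = ~((~((~(Y /\ Z)) /\ (~(Y /\ Z)))) /\ (~((~(Z /\ (~(Y /\ (~((~(Y /\ Z)) /\ X)))))) /\ (~(Y /\ Z)))))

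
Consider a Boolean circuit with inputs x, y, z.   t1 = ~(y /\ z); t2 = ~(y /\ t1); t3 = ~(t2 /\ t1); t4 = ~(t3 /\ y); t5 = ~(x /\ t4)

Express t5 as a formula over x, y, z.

~(x /\ (~((~((~(y /\ (~(y /\ z)))) /\ (~(y /\ z)))) /\ y)))

t1 = ~(y /\ z)
t2 = ~(y /\ t1) = ~(y /\ (~(y /\ z)))
t3 = ~(t2 /\ t1) = ~((~(y /\ (~(y /\ z)))) /\ (~(y /\ z)))
t4 = ~(t3 /\ y) = ~((~((~(y /\ (~(y /\ z)))) /\ (~(y /\ z)))) /\ y)
t5 = ~(x /\ t4) = ~(x /\ (~((~((~(y /\ (~(y /\ z)))) /\ (~(y /\ z)))) /\ y)))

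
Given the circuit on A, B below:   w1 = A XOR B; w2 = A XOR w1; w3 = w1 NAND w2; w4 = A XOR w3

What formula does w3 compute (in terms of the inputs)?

(A XOR B) NAND (A XOR (A XOR B))

w1 = A XOR B
w2 = A XOR w1 = A XOR (A XOR B)
w3 = w1 NAND w2 = (A XOR B) NAND (A XOR (A XOR B))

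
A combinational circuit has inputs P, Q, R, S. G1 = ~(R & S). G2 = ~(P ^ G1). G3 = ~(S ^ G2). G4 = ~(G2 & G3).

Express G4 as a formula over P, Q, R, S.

~((~(P ^ (~(R & S)))) & (~(S ^ (~(P ^ (~(R & S)))))))

G1 = ~(R & S)
G2 = ~(P ^ G1) = ~(P ^ (~(R & S)))
G3 = ~(S ^ G2) = ~(S ^ (~(P ^ (~(R & S)))))
G4 = ~(G2 & G3) = ~((~(P ^ (~(R & S)))) & (~(S ^ (~(P ^ (~(R & S)))))))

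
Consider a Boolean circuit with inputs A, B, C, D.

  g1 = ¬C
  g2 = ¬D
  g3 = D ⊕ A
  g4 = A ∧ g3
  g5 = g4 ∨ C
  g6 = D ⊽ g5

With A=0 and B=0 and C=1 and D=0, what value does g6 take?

g3 = 0 ⊕ 0 = 0
g4 = 0 ∧ 0 = 0
g5 = 0 ∨ 1 = 1
g6 = 0 ⊽ 1 = 0

0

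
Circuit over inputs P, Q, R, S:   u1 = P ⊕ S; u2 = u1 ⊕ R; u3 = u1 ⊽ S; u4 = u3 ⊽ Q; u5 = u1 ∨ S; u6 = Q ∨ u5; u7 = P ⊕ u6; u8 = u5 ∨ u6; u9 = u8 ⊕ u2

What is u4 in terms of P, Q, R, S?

u1 = P ⊕ S
u3 = u1 ⊽ S = (P ⊕ S) ⊽ S
u4 = u3 ⊽ Q = ((P ⊕ S) ⊽ S) ⊽ Q

((P ⊕ S) ⊽ S) ⊽ Q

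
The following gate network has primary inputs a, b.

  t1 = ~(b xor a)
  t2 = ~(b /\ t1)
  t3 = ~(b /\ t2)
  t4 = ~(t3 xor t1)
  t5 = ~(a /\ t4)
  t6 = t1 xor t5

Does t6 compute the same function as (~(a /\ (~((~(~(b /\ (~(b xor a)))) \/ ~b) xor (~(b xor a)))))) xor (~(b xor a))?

Yes

t1 = ~(b xor a)
t2 = ~(b /\ t1) = ~(b /\ (~(b xor a)))
t3 = ~(b /\ t2) = ~(b /\ (~(b /\ (~(b xor a)))))
t4 = ~(t3 xor t1) = ~((~(b /\ (~(b /\ (~(b xor a)))))) xor (~(b xor a)))
t5 = ~(a /\ t4) = ~(a /\ (~((~(b /\ (~(b /\ (~(b xor a)))))) xor (~(b xor a)))))
t6 = t1 xor t5 = (~(b xor a)) xor (~(a /\ (~((~(b /\ (~(b /\ (~(b xor a)))))) xor (~(b xor a))))))
At a=0, b=0: circuit gives 0, formula gives 0.
At a=0, b=1: circuit gives 1, formula gives 1.
Agrees on all 4 inputs.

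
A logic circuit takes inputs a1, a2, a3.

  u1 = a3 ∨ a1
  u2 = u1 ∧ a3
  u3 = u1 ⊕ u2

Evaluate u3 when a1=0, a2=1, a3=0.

u1 = 0 ∨ 0 = 0
u2 = 0 ∧ 0 = 0
u3 = 0 ⊕ 0 = 0

0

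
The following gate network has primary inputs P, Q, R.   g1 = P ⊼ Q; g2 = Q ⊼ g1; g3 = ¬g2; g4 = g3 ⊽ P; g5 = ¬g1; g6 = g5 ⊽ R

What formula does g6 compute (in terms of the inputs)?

¬(P ⊼ Q) ⊽ R

g1 = P ⊼ Q
g5 = ¬g1 = ¬(P ⊼ Q)
g6 = g5 ⊽ R = ¬(P ⊼ Q) ⊽ R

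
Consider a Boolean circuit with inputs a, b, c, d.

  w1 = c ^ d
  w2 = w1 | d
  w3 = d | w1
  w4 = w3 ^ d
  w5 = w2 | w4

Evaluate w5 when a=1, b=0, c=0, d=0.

w1 = 0 ^ 0 = 0
w2 = 0 | 0 = 0
w3 = 0 | 0 = 0
w4 = 0 ^ 0 = 0
w5 = 0 | 0 = 0

0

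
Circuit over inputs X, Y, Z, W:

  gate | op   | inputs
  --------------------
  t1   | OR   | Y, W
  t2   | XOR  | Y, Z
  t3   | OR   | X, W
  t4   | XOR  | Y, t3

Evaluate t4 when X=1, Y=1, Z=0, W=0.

0

t3 = 1 OR 0 = 1
t4 = 1 XOR 1 = 0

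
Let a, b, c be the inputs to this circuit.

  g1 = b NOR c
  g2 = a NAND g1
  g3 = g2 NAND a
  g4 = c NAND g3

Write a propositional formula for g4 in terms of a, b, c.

g1 = b NOR c
g2 = a NAND g1 = a NAND (b NOR c)
g3 = g2 NAND a = (a NAND (b NOR c)) NAND a
g4 = c NAND g3 = c NAND ((a NAND (b NOR c)) NAND a)

c NAND ((a NAND (b NOR c)) NAND a)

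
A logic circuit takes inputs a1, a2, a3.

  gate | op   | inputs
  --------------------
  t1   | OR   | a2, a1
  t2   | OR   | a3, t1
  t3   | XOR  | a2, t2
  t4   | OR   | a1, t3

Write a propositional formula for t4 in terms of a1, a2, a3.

a1 OR (a2 XOR (a3 OR (a2 OR a1)))

t1 = a2 OR a1
t2 = a3 OR t1 = a3 OR (a2 OR a1)
t3 = a2 XOR t2 = a2 XOR (a3 OR (a2 OR a1))
t4 = a1 OR t3 = a1 OR (a2 XOR (a3 OR (a2 OR a1)))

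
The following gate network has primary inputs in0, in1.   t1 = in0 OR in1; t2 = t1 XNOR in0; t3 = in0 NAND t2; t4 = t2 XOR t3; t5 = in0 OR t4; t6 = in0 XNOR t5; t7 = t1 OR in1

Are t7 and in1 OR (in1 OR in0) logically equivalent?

Yes

t1 = in0 OR in1
t7 = t1 OR in1 = (in0 OR in1) OR in1
At in0=0, in1=0: circuit gives 0, formula gives 0.
At in0=0, in1=1: circuit gives 1, formula gives 1.
Agrees on all 4 inputs.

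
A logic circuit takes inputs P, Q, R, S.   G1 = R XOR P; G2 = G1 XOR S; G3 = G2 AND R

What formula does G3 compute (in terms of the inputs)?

((R XOR P) XOR S) AND R

G1 = R XOR P
G2 = G1 XOR S = (R XOR P) XOR S
G3 = G2 AND R = ((R XOR P) XOR S) AND R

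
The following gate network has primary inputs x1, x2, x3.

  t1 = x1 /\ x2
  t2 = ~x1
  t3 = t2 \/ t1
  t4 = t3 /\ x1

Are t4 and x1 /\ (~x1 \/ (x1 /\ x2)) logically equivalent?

Yes

t1 = x1 /\ x2
t2 = ~x1
t3 = t2 \/ t1 = ~x1 \/ (x1 /\ x2)
t4 = t3 /\ x1 = (~x1 \/ (x1 /\ x2)) /\ x1
At x1=0, x2=0, x3=0: circuit gives 0, formula gives 0.
At x1=1, x2=1, x3=0: circuit gives 1, formula gives 1.
Agrees on all 8 inputs.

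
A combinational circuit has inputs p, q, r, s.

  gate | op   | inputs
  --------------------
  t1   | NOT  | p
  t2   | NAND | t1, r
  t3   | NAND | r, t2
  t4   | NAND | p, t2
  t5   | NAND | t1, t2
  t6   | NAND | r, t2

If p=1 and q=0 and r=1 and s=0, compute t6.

0

t1 = NOT 1 = 0
t2 = 0 NAND 1 = 1
t6 = 1 NAND 1 = 0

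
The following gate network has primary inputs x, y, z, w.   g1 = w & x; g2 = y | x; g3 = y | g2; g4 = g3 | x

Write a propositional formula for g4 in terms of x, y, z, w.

g2 = y | x
g3 = y | g2 = y | (y | x)
g4 = g3 | x = (y | (y | x)) | x

(y | (y | x)) | x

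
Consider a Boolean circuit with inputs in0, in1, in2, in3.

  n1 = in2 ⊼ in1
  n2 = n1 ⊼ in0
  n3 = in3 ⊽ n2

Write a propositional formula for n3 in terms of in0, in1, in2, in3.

n1 = in2 ⊼ in1
n2 = n1 ⊼ in0 = (in2 ⊼ in1) ⊼ in0
n3 = in3 ⊽ n2 = in3 ⊽ ((in2 ⊼ in1) ⊼ in0)

in3 ⊽ ((in2 ⊼ in1) ⊼ in0)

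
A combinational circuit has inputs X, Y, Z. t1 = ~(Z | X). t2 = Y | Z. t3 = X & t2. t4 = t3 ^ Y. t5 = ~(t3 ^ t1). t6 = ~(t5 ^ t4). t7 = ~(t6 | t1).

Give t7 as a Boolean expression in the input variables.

t1 = ~(Z | X)
t2 = Y | Z
t3 = X & t2 = X & (Y | Z)
t4 = t3 ^ Y = (X & (Y | Z)) ^ Y
t5 = ~(t3 ^ t1) = ~((X & (Y | Z)) ^ (~(Z | X)))
t6 = ~(t5 ^ t4) = ~((~((X & (Y | Z)) ^ (~(Z | X)))) ^ ((X & (Y | Z)) ^ Y))
t7 = ~(t6 | t1) = ~((~((~((X & (Y | Z)) ^ (~(Z | X)))) ^ ((X & (Y | Z)) ^ Y))) | (~(Z | X)))

~((~((~((X & (Y | Z)) ^ (~(Z | X)))) ^ ((X & (Y | Z)) ^ Y))) | (~(Z | X)))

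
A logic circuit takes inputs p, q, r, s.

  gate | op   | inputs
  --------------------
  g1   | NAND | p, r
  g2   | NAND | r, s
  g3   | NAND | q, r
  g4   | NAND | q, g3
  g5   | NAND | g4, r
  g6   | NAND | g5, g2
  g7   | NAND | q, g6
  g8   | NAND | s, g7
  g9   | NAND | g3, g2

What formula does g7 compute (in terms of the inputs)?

q NAND (((q NAND (q NAND r)) NAND r) NAND (r NAND s))

g2 = r NAND s
g3 = q NAND r
g4 = q NAND g3 = q NAND (q NAND r)
g5 = g4 NAND r = (q NAND (q NAND r)) NAND r
g6 = g5 NAND g2 = ((q NAND (q NAND r)) NAND r) NAND (r NAND s)
g7 = q NAND g6 = q NAND (((q NAND (q NAND r)) NAND r) NAND (r NAND s))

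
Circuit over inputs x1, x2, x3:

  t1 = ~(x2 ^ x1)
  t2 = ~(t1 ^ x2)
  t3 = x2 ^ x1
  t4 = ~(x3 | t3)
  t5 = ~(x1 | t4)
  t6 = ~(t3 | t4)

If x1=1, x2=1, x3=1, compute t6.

t3 = 1 ^ 1 = 0
t4 = ~(1 | 0) = 0
t6 = ~(0 | 0) = 1

1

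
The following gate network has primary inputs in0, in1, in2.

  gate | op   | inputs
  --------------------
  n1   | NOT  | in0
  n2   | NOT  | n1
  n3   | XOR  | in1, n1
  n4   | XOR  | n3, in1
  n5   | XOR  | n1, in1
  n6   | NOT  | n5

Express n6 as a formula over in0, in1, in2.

NOT (NOT in0 XOR in1)

n1 = NOT in0
n5 = n1 XOR in1 = NOT in0 XOR in1
n6 = NOT n5 = NOT (NOT in0 XOR in1)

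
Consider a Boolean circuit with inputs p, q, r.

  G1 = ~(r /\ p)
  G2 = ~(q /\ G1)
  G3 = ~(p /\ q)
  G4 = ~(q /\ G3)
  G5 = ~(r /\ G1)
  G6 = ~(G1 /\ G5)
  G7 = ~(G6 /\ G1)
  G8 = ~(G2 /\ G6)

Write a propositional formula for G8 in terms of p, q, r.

~((~(q /\ (~(r /\ p)))) /\ (~((~(r /\ p)) /\ (~(r /\ (~(r /\ p)))))))

G1 = ~(r /\ p)
G2 = ~(q /\ G1) = ~(q /\ (~(r /\ p)))
G5 = ~(r /\ G1) = ~(r /\ (~(r /\ p)))
G6 = ~(G1 /\ G5) = ~((~(r /\ p)) /\ (~(r /\ (~(r /\ p)))))
G8 = ~(G2 /\ G6) = ~((~(q /\ (~(r /\ p)))) /\ (~((~(r /\ p)) /\ (~(r /\ (~(r /\ p)))))))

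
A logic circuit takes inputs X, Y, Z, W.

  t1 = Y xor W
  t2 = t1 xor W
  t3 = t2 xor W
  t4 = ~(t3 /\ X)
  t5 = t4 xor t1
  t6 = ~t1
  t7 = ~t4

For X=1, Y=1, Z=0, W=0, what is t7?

t1 = 1 xor 0 = 1
t2 = 1 xor 0 = 1
t3 = 1 xor 0 = 1
t4 = ~(1 /\ 1) = 0
t7 = ~0 = 1

1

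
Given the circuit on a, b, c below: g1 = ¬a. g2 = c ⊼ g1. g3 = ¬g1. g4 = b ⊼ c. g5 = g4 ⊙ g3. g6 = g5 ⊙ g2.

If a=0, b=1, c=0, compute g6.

g1 = ¬0 = 1
g2 = 0 ⊼ 1 = 1
g3 = ¬1 = 0
g4 = 1 ⊼ 0 = 1
g5 = 1 ⊙ 0 = 0
g6 = 0 ⊙ 1 = 0

0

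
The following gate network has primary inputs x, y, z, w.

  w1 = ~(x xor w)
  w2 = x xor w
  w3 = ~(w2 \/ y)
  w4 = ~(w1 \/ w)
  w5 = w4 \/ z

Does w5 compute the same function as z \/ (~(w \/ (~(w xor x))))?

w1 = ~(x xor w)
w4 = ~(w1 \/ w) = ~((~(x xor w)) \/ w)
w5 = w4 \/ z = (~((~(x xor w)) \/ w)) \/ z
At x=0, y=0, z=0, w=0: circuit gives 0, formula gives 0.
At x=0, y=0, z=1, w=0: circuit gives 1, formula gives 1.
Agrees on all 16 inputs.

Yes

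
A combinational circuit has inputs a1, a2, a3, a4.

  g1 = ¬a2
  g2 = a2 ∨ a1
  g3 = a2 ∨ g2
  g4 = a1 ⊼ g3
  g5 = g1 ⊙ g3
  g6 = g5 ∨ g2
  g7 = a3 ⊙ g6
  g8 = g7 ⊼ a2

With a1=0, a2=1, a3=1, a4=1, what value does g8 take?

g1 = ¬1 = 0
g2 = 1 ∨ 0 = 1
g3 = 1 ∨ 1 = 1
g5 = 0 ⊙ 1 = 0
g6 = 0 ∨ 1 = 1
g7 = 1 ⊙ 1 = 1
g8 = 1 ⊼ 1 = 0

0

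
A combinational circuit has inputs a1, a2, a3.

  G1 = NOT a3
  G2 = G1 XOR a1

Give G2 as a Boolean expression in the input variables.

G1 = NOT a3
G2 = G1 XOR a1 = NOT a3 XOR a1

NOT a3 XOR a1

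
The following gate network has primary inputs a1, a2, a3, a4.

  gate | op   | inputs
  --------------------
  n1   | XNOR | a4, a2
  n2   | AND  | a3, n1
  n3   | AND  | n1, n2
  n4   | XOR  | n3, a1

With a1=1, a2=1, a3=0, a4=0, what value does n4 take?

n1 = 0 XNOR 1 = 0
n2 = 0 AND 0 = 0
n3 = 0 AND 0 = 0
n4 = 0 XOR 1 = 1

1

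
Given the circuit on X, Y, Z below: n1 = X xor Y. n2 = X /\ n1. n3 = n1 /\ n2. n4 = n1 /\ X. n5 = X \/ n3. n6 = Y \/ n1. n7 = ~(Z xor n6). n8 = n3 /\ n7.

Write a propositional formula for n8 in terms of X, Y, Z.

((X xor Y) /\ (X /\ (X xor Y))) /\ (~(Z xor (Y \/ (X xor Y))))

n1 = X xor Y
n2 = X /\ n1 = X /\ (X xor Y)
n3 = n1 /\ n2 = (X xor Y) /\ (X /\ (X xor Y))
n6 = Y \/ n1 = Y \/ (X xor Y)
n7 = ~(Z xor n6) = ~(Z xor (Y \/ (X xor Y)))
n8 = n3 /\ n7 = ((X xor Y) /\ (X /\ (X xor Y))) /\ (~(Z xor (Y \/ (X xor Y))))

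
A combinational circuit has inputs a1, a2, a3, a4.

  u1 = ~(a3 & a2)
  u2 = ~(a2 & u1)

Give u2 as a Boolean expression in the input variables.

~(a2 & (~(a3 & a2)))

u1 = ~(a3 & a2)
u2 = ~(a2 & u1) = ~(a2 & (~(a3 & a2)))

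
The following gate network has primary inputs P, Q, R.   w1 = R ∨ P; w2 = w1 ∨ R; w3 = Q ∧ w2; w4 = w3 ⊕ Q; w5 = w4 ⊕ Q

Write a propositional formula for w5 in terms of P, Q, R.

((Q ∧ ((R ∨ P) ∨ R)) ⊕ Q) ⊕ Q

w1 = R ∨ P
w2 = w1 ∨ R = (R ∨ P) ∨ R
w3 = Q ∧ w2 = Q ∧ ((R ∨ P) ∨ R)
w4 = w3 ⊕ Q = (Q ∧ ((R ∨ P) ∨ R)) ⊕ Q
w5 = w4 ⊕ Q = ((Q ∧ ((R ∨ P) ∨ R)) ⊕ Q) ⊕ Q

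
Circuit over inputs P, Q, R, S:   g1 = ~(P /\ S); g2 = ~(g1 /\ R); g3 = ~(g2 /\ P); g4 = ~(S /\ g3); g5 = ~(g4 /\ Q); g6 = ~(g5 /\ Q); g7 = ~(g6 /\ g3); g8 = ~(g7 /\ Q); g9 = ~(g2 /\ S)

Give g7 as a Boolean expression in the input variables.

~((~((~((~(S /\ (~((~((~(P /\ S)) /\ R)) /\ P)))) /\ Q)) /\ Q)) /\ (~((~((~(P /\ S)) /\ R)) /\ P)))

g1 = ~(P /\ S)
g2 = ~(g1 /\ R) = ~((~(P /\ S)) /\ R)
g3 = ~(g2 /\ P) = ~((~((~(P /\ S)) /\ R)) /\ P)
g4 = ~(S /\ g3) = ~(S /\ (~((~((~(P /\ S)) /\ R)) /\ P)))
g5 = ~(g4 /\ Q) = ~((~(S /\ (~((~((~(P /\ S)) /\ R)) /\ P)))) /\ Q)
g6 = ~(g5 /\ Q) = ~((~((~(S /\ (~((~((~(P /\ S)) /\ R)) /\ P)))) /\ Q)) /\ Q)
g7 = ~(g6 /\ g3) = ~((~((~((~(S /\ (~((~((~(P /\ S)) /\ R)) /\ P)))) /\ Q)) /\ Q)) /\ (~((~((~(P /\ S)) /\ R)) /\ P)))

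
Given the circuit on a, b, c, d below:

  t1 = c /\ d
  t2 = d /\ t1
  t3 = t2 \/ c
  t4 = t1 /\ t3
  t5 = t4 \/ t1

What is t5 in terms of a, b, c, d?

((c /\ d) /\ ((d /\ (c /\ d)) \/ c)) \/ (c /\ d)

t1 = c /\ d
t2 = d /\ t1 = d /\ (c /\ d)
t3 = t2 \/ c = (d /\ (c /\ d)) \/ c
t4 = t1 /\ t3 = (c /\ d) /\ ((d /\ (c /\ d)) \/ c)
t5 = t4 \/ t1 = ((c /\ d) /\ ((d /\ (c /\ d)) \/ c)) \/ (c /\ d)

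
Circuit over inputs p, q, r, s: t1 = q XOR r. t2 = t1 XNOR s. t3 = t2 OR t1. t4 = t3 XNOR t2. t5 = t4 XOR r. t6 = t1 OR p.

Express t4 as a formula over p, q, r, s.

t1 = q XOR r
t2 = t1 XNOR s = (q XOR r) XNOR s
t3 = t2 OR t1 = ((q XOR r) XNOR s) OR (q XOR r)
t4 = t3 XNOR t2 = (((q XOR r) XNOR s) OR (q XOR r)) XNOR ((q XOR r) XNOR s)

(((q XOR r) XNOR s) OR (q XOR r)) XNOR ((q XOR r) XNOR s)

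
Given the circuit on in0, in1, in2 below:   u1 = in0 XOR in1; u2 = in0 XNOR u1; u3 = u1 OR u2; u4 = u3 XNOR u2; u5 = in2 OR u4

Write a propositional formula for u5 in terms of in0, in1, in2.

u1 = in0 XOR in1
u2 = in0 XNOR u1 = in0 XNOR (in0 XOR in1)
u3 = u1 OR u2 = (in0 XOR in1) OR (in0 XNOR (in0 XOR in1))
u4 = u3 XNOR u2 = ((in0 XOR in1) OR (in0 XNOR (in0 XOR in1))) XNOR (in0 XNOR (in0 XOR in1))
u5 = in2 OR u4 = in2 OR (((in0 XOR in1) OR (in0 XNOR (in0 XOR in1))) XNOR (in0 XNOR (in0 XOR in1)))

in2 OR (((in0 XOR in1) OR (in0 XNOR (in0 XOR in1))) XNOR (in0 XNOR (in0 XOR in1)))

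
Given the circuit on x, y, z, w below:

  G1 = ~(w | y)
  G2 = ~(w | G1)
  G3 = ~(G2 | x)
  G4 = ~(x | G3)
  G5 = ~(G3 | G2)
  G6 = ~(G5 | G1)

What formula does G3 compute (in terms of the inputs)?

G1 = ~(w | y)
G2 = ~(w | G1) = ~(w | (~(w | y)))
G3 = ~(G2 | x) = ~((~(w | (~(w | y)))) | x)

~((~(w | (~(w | y)))) | x)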